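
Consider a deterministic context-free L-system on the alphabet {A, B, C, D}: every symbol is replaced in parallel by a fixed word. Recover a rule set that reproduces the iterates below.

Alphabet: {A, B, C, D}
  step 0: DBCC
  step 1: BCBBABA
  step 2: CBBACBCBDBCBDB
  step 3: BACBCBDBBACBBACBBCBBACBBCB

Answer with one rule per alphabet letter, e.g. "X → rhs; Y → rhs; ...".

  step 2 ⇒ step 3: CBBACBCBDBCBDB ⇒ BA·CB·CB·DB·BA·CB·BA·CB·B·CB·BA·CB·B·CB
    A ↦ DB
    B ↦ CB
    C ↦ BA
    D ↦ B

A->DB, B->CB, C->BA, D->B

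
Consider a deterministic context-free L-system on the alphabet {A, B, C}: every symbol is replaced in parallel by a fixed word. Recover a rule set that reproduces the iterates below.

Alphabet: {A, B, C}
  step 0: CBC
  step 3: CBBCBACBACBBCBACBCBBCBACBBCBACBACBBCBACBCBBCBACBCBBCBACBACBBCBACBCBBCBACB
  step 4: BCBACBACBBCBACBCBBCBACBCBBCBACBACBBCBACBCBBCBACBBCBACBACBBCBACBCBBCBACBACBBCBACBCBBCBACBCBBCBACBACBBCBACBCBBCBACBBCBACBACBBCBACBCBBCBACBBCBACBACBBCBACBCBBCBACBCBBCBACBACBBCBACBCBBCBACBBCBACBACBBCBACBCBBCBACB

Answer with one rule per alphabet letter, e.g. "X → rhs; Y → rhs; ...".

  step 3 ⇒ step 4: CBBCBACBACBBCBACBCBBCBACBBCBACBACBBCBACBCBBCBACBCBBCBACBACBBCBACBCBBCBACB ⇒ BCB·ACB·ACB·BCB·ACB·CB·BCB·ACB·CB·BCB·ACB·ACB·BCB·ACB·CB·BCB·ACB·BCB·ACB·ACB·BCB·ACB·CB·BCB·ACB·ACB·BCB·ACB·CB·BCB·ACB·CB·BCB·ACB·ACB·BCB·ACB·CB·BCB·ACB·BCB·ACB·ACB·BCB·ACB·CB·BCB·ACB·BCB·ACB·ACB·BCB·ACB·CB·BCB·ACB·CB·BCB·ACB·ACB·BCB·ACB·CB·BCB·ACB·BCB·ACB·ACB·BCB·ACB·CB·BCB·ACB
    A ↦ CB
    B ↦ ACB
    C ↦ BCB

A->CB, B->ACB, C->BCB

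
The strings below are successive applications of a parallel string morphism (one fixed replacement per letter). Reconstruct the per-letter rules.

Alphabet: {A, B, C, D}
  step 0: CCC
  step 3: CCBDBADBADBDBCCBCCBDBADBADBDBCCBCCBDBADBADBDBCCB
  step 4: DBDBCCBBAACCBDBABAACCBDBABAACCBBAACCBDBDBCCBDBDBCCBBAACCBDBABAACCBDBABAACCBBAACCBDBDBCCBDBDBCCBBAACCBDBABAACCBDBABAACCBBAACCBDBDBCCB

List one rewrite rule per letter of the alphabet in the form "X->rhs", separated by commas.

  step 3 ⇒ step 4: CCBDBADBADBDBCCBCCBDBADBADBDBCCBCCBDBADBADBDBCCB ⇒ DB·DB·CCB·BAA·CCB·DBA·BAA·CCB·DBA·BAA·CCB·BAA·CCB·DB·DB·CCB·DB·DB·CCB·BAA·CCB·DBA·BAA·CCB·DBA·BAA·CCB·BAA·CCB·DB·DB·CCB·DB·DB·CCB·BAA·CCB·DBA·BAA·CCB·DBA·BAA·CCB·BAA·CCB·DB·DB·CCB
    A ↦ DBA
    B ↦ CCB
    C ↦ DB
    D ↦ BAA

A->DBA, B->CCB, C->DB, D->BAA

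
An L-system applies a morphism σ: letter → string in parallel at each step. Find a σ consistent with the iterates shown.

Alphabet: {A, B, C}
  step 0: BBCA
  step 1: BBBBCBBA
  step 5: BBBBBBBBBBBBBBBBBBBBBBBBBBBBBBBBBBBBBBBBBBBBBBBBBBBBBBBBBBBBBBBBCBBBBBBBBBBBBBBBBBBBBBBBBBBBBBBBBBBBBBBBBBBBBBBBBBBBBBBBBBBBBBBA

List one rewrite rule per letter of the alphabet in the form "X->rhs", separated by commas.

  step 0 ⇒ step 1: BBCA ⇒ BB·BB·CB·BA
    A ↦ BA
    B ↦ BB
    C ↦ CB

A->BA, B->BB, C->CB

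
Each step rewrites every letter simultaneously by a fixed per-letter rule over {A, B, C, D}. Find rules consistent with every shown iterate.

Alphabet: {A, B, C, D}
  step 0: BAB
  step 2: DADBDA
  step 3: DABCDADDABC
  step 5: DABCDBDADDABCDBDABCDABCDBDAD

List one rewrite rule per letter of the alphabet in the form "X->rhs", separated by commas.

A->BC, B->D, C->B, D->DA

  step 2 ⇒ step 3: DADBDA ⇒ DA·BC·DA·D·DA·BC
    A ↦ BC
    B ↦ D
    D ↦ DA
    C ↦ B  (constrained at step 3)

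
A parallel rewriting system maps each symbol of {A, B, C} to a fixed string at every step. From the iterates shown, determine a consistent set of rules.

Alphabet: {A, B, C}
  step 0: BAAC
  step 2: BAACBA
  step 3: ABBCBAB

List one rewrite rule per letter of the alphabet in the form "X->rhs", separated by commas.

  step 2 ⇒ step 3: BAACBA ⇒ A·B·B·CB·A·B
    A ↦ B
    B ↦ A
    C ↦ CB

A->B, B->A, C->CB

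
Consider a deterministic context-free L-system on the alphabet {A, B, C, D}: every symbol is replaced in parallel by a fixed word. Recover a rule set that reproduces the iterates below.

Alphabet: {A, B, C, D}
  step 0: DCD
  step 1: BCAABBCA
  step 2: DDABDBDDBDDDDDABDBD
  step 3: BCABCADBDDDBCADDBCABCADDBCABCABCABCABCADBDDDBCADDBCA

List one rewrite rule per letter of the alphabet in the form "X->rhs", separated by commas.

  step 2 ⇒ step 3: DDABDBDDBDDDDDABDBD ⇒ BCA·BCA·DBD·DD·BCA·DD·BCA·BCA·DD·BCA·BCA·BCA·BCA·BCA·DBD·DD·BCA·DD·BCA
    A ↦ DBD
    B ↦ DD
    D ↦ BCA
  step 0 ⇒ step 1: DCD ⇒ BCA·AB·BCA
    C ↦ AB

A->DBD, B->DD, C->AB, D->BCA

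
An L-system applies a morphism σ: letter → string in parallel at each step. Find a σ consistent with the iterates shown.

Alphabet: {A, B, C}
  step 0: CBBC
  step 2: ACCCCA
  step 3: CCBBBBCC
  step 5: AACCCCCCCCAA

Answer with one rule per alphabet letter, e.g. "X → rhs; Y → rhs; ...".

  step 2 ⇒ step 3: ACCCCA ⇒ CC·B·B·B·B·CC
    A ↦ CC
    C ↦ B
    B ↦ A  (constrained at step 0)

A->CC, B->A, C->B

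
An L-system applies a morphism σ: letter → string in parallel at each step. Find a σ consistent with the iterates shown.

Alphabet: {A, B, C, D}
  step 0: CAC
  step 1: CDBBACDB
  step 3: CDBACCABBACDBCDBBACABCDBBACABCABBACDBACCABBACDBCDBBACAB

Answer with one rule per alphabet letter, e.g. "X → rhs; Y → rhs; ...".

  step 0 ⇒ step 1: CAC ⇒ CDB·BA·CDB
    A ↦ BA
    C ↦ CDB
    B ↦ CAB  (constrained at step 1)
    D ↦ AC  (constrained at step 1)

A->BA, B->CAB, C->CDB, D->AC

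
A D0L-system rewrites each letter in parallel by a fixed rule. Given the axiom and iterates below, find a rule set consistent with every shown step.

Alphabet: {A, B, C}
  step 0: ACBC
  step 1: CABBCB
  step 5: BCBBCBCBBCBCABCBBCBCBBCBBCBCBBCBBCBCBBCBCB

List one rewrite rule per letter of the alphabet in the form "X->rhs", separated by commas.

A->CA, B->BC, C->B

  step 0 ⇒ step 1: ACBC ⇒ CA·B·BC·B
    A ↦ CA
    B ↦ BC
    C ↦ B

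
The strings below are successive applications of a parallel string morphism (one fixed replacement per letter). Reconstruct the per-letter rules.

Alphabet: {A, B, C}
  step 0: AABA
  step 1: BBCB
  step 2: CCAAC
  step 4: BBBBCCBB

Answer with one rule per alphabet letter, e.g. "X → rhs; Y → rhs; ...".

A->B, B->C, C->AA

  step 1 ⇒ step 2: BBCB ⇒ C·C·AA·C
    B ↦ C
    C ↦ AA
  step 0 ⇒ step 1: AABA ⇒ B·B·C·B
    A ↦ B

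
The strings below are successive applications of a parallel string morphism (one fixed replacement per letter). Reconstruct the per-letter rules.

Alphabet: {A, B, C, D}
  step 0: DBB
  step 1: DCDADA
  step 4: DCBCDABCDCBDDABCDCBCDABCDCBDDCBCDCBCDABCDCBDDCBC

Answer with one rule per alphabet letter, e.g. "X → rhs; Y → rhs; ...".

A->BD, B->DA, C->BC, D->DC

  step 0 ⇒ step 1: DBB ⇒ DC·DA·DA
    B ↦ DA
    D ↦ DC
    A ↦ BD  (constrained at step 1)
    C ↦ BC  (constrained at step 1)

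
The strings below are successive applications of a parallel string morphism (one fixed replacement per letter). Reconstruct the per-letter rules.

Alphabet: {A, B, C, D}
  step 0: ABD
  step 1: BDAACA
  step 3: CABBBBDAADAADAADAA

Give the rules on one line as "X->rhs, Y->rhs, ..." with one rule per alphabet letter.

A->B, B->DAA, C->B, D->CA

  step 0 ⇒ step 1: ABD ⇒ B·DAA·CA
    A ↦ B
    B ↦ DAA
    D ↦ CA
    C ↦ B  (constrained at step 1)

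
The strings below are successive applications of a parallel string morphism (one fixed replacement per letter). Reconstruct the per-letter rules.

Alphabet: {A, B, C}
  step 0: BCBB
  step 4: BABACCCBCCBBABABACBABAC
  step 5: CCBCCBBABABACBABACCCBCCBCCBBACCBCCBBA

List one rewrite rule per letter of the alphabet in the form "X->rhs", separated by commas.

  step 4 ⇒ step 5: BABACCCBCCBBABABACBABAC ⇒ C·CB·C·CB·BA·BA·BA·C·BA·BA·C·C·CB·C·CB·C·CB·BA·C·CB·C·CB·BA
    A ↦ CB
    B ↦ C
    C ↦ BA

A->CB, B->C, C->BA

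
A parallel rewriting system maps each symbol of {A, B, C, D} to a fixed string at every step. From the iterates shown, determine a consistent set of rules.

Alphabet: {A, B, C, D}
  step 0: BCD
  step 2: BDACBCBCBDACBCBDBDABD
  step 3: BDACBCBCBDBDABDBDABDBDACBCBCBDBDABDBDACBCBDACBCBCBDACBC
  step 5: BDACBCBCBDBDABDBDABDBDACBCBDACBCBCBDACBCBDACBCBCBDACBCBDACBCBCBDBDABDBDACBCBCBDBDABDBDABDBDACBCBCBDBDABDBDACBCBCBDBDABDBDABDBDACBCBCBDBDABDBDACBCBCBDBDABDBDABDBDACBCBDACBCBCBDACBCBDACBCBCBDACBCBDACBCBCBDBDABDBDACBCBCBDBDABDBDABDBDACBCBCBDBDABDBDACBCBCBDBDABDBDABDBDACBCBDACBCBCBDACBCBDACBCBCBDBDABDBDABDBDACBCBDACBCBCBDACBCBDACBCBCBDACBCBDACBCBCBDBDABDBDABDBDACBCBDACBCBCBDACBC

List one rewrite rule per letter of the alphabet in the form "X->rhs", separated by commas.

  step 2 ⇒ step 3: BDACBCBCBDACBCBDBDABD ⇒ BDA·CBC·BC·BD·BDA·BD·BDA·BD·BDA·CBC·BC·BD·BDA·BD·BDA·CBC·BDA·CBC·BC·BDA·CBC
    A ↦ BC
    B ↦ BDA
    C ↦ BD
    D ↦ CBC

A->BC, B->BDA, C->BD, D->CBC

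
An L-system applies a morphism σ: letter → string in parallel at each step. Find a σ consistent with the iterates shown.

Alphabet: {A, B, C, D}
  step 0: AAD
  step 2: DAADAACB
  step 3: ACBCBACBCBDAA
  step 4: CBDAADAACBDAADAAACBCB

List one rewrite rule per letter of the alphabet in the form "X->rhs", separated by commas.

A->CB, B->AA, C->D, D->A

  step 3 ⇒ step 4: ACBCBACBCBDAA ⇒ CB·D·AA·D·AA·CB·D·AA·D·AA·A·CB·CB
    A ↦ CB
    B ↦ AA
    C ↦ D
    D ↦ A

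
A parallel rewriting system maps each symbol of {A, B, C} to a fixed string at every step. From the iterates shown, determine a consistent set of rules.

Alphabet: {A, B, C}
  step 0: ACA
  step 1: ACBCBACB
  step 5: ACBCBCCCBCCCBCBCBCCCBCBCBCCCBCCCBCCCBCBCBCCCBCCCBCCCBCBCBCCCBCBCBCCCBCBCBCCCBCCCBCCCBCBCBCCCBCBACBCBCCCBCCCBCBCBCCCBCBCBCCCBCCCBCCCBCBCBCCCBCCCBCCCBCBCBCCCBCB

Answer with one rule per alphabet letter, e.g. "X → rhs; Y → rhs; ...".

A->ACB, B->CC, C->CB

  step 0 ⇒ step 1: ACA ⇒ ACB·CB·ACB
    A ↦ ACB
    C ↦ CB
    B ↦ CC  (constrained at step 1)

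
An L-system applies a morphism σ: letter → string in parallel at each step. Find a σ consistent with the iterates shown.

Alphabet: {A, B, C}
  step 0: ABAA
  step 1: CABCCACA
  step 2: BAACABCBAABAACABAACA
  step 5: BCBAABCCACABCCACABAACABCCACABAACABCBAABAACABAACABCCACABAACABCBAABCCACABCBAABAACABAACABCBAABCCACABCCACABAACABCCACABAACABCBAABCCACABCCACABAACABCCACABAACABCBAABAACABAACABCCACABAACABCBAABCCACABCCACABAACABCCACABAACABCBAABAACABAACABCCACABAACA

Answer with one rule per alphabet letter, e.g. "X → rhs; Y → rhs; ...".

  step 1 ⇒ step 2: CABCCACA ⇒ BAA·CA·BC·BAA·BAA·CA·BAA·CA
    A ↦ CA
    B ↦ BC
    C ↦ BAA

A->CA, B->BC, C->BAA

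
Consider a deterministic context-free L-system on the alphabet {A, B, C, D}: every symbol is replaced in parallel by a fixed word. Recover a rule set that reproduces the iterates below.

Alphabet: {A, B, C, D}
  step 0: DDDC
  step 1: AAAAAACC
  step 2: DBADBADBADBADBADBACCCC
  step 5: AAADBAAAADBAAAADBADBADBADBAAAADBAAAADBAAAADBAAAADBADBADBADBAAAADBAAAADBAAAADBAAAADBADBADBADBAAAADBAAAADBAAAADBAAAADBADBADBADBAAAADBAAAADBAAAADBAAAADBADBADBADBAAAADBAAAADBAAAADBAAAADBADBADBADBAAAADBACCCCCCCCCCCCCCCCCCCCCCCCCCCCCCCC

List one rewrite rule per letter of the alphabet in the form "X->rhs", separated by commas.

  step 1 ⇒ step 2: AAAAAACC ⇒ DBA·DBA·DBA·DBA·DBA·DBA·CC·CC
    A ↦ DBA
    C ↦ CC
    B ↦ A  (constrained at step 2)
  step 0 ⇒ step 1: DDDC ⇒ AA·AA·AA·CC
    D ↦ AA

A->DBA, B->A, C->CC, D->AA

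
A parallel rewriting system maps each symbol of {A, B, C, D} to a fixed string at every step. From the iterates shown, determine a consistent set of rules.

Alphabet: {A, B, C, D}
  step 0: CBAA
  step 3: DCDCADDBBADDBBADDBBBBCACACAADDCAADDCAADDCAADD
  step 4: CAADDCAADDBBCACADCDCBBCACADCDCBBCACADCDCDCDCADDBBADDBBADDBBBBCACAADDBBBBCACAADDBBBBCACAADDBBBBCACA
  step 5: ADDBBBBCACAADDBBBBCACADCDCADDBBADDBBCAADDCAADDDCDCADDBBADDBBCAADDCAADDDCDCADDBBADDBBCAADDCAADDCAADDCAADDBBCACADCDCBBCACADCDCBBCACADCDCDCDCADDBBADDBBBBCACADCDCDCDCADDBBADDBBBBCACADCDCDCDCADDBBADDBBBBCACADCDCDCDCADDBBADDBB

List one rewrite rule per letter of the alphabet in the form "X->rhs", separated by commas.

  step 4 ⇒ step 5: CAADDCAADDBBCACADCDCBBCACADCDCBBCACADCDCDCDCADDBBADDBBADDBBBBCACAADDBBBBCACAADDBBBBCACAADDBBBBCACA ⇒ ADD·BB·BB·CA·CA·ADD·BB·BB·CA·CA·DC·DC·ADD·BB·ADD·BB·CA·ADD·CA·ADD·DC·DC·ADD·BB·ADD·BB·CA·ADD·CA·ADD·DC·DC·ADD·BB·ADD·BB·CA·ADD·CA·ADD·CA·ADD·CA·ADD·BB·CA·CA·DC·DC·BB·CA·CA·DC·DC·BB·CA·CA·DC·DC·DC·DC·ADD·BB·ADD·BB·BB·CA·CA·DC·DC·DC·DC·ADD·BB·ADD·BB·BB·CA·CA·DC·DC·DC·DC·ADD·BB·ADD·BB·BB·CA·CA·DC·DC·DC·DC·ADD·BB·ADD·BB
    A ↦ BB
    B ↦ DC
    C ↦ ADD
    D ↦ CA

A->BB, B->DC, C->ADD, D->CA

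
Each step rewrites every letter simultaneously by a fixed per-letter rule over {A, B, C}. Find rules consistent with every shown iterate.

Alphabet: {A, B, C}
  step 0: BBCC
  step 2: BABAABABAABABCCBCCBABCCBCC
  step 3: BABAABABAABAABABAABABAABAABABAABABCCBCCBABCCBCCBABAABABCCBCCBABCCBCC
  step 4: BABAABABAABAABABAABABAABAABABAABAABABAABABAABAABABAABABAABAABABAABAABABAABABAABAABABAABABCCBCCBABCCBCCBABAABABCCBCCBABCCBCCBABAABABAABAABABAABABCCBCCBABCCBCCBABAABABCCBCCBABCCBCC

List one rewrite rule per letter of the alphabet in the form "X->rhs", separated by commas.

  step 3 ⇒ step 4: BABAABABAABAABABAABABAABAABABAABABCCBCCBABCCBCCBABAABABCCBCCBABCCBCC ⇒ BA·BAA·BA·BAA·BAA·BA·BAA·BA·BAA·BAA·BA·BAA·BAA·BA·BAA·BA·BAA·BAA·BA·BAA·BA·BAA·BAA·BA·BAA·BAA·BA·BAA·BA·BAA·BAA·BA·BAA·BA·BCC·BCC·BA·BCC·BCC·BA·BAA·BA·BCC·BCC·BA·BCC·BCC·BA·BAA·BA·BAA·BAA·BA·BAA·BA·BCC·BCC·BA·BCC·BCC·BA·BAA·BA·BCC·BCC·BA·BCC·BCC
    A ↦ BAA
    B ↦ BA
    C ↦ BCC

A->BAA, B->BA, C->BCC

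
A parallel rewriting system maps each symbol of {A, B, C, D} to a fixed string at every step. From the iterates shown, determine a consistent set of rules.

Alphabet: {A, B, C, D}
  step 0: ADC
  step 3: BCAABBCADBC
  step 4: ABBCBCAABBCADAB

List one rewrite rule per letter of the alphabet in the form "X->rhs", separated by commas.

  step 3 ⇒ step 4: BCAABBCADBC ⇒ A·B·BC·BC·A·A·B·BC·AD·A·B
    A ↦ BC
    B ↦ A
    C ↦ B
    D ↦ AD

A->BC, B->A, C->B, D->AD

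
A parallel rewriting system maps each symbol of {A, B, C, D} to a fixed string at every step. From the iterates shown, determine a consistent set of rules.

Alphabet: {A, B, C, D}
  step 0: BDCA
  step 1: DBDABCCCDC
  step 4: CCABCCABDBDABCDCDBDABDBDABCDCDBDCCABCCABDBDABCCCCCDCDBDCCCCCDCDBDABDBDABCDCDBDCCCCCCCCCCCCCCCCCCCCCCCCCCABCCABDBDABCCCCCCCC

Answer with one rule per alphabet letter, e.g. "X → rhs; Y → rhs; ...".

A->CDC, B->DBD, C->CC, D->AB

  step 0 ⇒ step 1: BDCA ⇒ DBD·AB·CC·CDC
    A ↦ CDC
    B ↦ DBD
    C ↦ CC
    D ↦ AB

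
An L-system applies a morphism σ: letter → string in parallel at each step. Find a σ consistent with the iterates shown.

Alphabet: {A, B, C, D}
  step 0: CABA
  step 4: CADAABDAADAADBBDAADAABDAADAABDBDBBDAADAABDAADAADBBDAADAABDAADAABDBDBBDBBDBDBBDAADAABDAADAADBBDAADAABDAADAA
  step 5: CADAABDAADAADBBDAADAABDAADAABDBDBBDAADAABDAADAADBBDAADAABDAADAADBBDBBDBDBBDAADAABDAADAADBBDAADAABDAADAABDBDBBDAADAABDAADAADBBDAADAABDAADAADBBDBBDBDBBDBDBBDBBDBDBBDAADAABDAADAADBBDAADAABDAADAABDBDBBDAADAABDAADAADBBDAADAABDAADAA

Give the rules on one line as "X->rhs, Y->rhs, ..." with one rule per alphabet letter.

  step 4 ⇒ step 5: CADAABDAADAADBBDAADAABDAADAABDBDBBDAADAABDAADAADBBDAADAABDAADAABDBDBBDBBDBDBBDAADAABDAADAADBBDAADAABDAADAA ⇒ CA·DAA·B·DAA·DAA·DB·B·DAA·DAA·B·DAA·DAA·B·DB·DB·B·DAA·DAA·B·DAA·DAA·DB·B·DAA·DAA·B·DAA·DAA·DB·B·DB·B·DB·DB·B·DAA·DAA·B·DAA·DAA·DB·B·DAA·DAA·B·DAA·DAA·B·DB·DB·B·DAA·DAA·B·DAA·DAA·DB·B·DAA·DAA·B·DAA·DAA·DB·B·DB·B·DB·DB·B·DB·DB·B·DB·B·DB·DB·B·DAA·DAA·B·DAA·DAA·DB·B·DAA·DAA·B·DAA·DAA·B·DB·DB·B·DAA·DAA·B·DAA·DAA·DB·B·DAA·DAA·B·DAA·DAA
    A ↦ DAA
    B ↦ DB
    C ↦ CA
    D ↦ B

A->DAA, B->DB, C->CA, D->B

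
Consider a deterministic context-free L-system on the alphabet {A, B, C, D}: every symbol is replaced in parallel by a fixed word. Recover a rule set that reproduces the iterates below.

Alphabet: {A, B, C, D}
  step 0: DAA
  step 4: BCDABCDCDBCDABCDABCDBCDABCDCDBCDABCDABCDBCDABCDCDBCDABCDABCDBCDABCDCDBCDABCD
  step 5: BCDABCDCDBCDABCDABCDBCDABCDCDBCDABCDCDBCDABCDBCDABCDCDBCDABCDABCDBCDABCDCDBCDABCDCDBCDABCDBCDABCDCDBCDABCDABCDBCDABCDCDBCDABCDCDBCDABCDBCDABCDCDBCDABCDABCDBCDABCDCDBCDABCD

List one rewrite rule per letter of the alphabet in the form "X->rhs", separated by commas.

A->CD, B->BCD, C->A, D->BCD

  step 4 ⇒ step 5: BCDABCDCDBCDABCDABCDBCDABCDCDBCDABCDABCDBCDABCDCDBCDABCDABCDBCDABCDCDBCDABCD ⇒ BCD·A·BCD·CD·BCD·A·BCD·A·BCD·BCD·A·BCD·CD·BCD·A·BCD·CD·BCD·A·BCD·BCD·A·BCD·CD·BCD·A·BCD·A·BCD·BCD·A·BCD·CD·BCD·A·BCD·CD·BCD·A·BCD·BCD·A·BCD·CD·BCD·A·BCD·A·BCD·BCD·A·BCD·CD·BCD·A·BCD·CD·BCD·A·BCD·BCD·A·BCD·CD·BCD·A·BCD·A·BCD·BCD·A·BCD·CD·BCD·A·BCD
    A ↦ CD
    B ↦ BCD
    C ↦ A
    D ↦ BCD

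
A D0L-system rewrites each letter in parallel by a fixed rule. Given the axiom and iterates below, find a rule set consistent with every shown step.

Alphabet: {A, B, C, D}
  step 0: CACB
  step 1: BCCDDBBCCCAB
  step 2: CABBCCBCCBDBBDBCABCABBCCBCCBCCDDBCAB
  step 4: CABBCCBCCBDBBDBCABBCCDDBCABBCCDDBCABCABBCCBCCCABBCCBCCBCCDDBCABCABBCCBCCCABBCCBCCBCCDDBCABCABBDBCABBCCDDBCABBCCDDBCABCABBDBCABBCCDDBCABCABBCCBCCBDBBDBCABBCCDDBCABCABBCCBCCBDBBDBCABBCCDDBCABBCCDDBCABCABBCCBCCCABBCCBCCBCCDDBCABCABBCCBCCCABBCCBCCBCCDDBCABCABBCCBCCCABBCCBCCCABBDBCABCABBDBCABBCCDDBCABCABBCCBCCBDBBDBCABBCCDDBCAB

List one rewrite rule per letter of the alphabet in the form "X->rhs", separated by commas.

A->DDB, B->CAB, C->BCC, D->BDB

  step 1 ⇒ step 2: BCCDDBBCCCAB ⇒ CAB·BCC·BCC·BDB·BDB·CAB·CAB·BCC·BCC·BCC·DDB·CAB
    A ↦ DDB
    B ↦ CAB
    C ↦ BCC
    D ↦ BDB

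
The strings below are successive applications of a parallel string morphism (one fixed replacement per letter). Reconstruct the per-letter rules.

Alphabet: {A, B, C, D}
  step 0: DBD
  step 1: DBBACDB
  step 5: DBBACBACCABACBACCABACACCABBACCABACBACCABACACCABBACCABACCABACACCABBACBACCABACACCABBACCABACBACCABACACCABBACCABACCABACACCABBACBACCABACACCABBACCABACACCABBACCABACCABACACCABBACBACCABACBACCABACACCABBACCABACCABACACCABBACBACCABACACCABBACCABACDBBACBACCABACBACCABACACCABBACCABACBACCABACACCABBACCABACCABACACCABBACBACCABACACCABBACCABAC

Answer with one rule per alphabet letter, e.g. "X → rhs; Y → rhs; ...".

  step 0 ⇒ step 1: DBD ⇒ DB·BAC·DB
    B ↦ BAC
    D ↦ DB
    A ↦ CAB  (constrained at step 1)
    C ↦ AC  (constrained at step 1)

A->CAB, B->BAC, C->AC, D->DB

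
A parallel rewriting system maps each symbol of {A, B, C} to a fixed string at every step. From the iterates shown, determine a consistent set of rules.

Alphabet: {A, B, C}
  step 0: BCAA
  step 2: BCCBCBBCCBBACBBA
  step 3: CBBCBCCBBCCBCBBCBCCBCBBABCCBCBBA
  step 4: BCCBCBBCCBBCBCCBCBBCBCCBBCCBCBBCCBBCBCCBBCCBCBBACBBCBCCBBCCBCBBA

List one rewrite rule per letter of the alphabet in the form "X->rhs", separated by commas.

  step 3 ⇒ step 4: CBBCBCCBBCCBCBBCBCCBCBBABCCBCBBA ⇒ BC·CB·CB·BC·CB·BC·BC·CB·CB·BC·BC·CB·BC·CB·CB·BC·CB·BC·BC·CB·BC·CB·CB·BA·CB·BC·BC·CB·BC·CB·CB·BA
    A ↦ BA
    B ↦ CB
    C ↦ BC

A->BA, B->CB, C->BC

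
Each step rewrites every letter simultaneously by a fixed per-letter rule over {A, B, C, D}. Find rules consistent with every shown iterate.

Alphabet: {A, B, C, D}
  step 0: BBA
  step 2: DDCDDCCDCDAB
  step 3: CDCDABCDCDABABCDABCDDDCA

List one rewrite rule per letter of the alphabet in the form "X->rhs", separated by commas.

  step 2 ⇒ step 3: DDCDDCCDCDAB ⇒ CD·CD·AB·CD·CD·AB·AB·CD·AB·CD·DDC·A
    A ↦ DDC
    B ↦ A
    C ↦ AB
    D ↦ CD

A->DDC, B->A, C->AB, D->CD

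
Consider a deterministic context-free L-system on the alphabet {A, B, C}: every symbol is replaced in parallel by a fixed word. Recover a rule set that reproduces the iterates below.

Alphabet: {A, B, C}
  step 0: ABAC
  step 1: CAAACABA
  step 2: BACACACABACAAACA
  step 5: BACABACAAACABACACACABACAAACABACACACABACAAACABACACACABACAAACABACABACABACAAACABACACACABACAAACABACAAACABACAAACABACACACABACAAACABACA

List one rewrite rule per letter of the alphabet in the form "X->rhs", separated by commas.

  step 1 ⇒ step 2: CAAACABA ⇒ BA·CA·CA·CA·BA·CA·AA·CA
    A ↦ CA
    B ↦ AA
    C ↦ BA

A->CA, B->AA, C->BA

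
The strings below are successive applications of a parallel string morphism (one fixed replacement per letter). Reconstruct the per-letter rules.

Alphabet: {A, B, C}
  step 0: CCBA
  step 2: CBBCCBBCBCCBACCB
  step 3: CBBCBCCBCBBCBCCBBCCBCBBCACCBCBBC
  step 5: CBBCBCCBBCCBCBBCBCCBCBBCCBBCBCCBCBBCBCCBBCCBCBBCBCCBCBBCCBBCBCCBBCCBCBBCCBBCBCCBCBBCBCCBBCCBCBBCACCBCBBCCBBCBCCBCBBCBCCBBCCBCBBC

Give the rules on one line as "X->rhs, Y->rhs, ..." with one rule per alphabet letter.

A->AC, B->BC, C->CB

  step 2 ⇒ step 3: CBBCCBBCBCCBACCB ⇒ CB·BC·BC·CB·CB·BC·BC·CB·BC·CB·CB·BC·AC·CB·CB·BC
    A ↦ AC
    B ↦ BC
    C ↦ CB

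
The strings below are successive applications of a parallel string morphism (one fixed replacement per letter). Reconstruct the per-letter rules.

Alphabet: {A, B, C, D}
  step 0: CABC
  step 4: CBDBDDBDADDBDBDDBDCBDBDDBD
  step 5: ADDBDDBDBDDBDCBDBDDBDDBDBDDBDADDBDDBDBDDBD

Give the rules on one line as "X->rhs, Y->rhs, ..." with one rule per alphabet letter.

  step 4 ⇒ step 5: CBDBDDBDADDBDBDDBDCBDBDDBD ⇒ AD·D·BD·D·BD·BD·D·BD·C·BD·BD·D·BD·D·BD·BD·D·BD·AD·D·BD·D·BD·BD·D·BD
    A ↦ C
    B ↦ D
    C ↦ AD
    D ↦ BD

A->C, B->D, C->AD, D->BD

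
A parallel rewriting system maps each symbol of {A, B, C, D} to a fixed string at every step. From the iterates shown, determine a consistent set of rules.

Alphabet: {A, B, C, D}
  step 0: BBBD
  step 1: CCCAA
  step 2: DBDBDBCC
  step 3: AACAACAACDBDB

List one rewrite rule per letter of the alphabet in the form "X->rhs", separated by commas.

A->C, B->C, C->DB, D->AA

  step 2 ⇒ step 3: DBDBDBCC ⇒ AA·C·AA·C·AA·C·DB·DB
    B ↦ C
    C ↦ DB
    D ↦ AA
  step 1 ⇒ step 2: CCCAA ⇒ DB·DB·DB·C·C
    A ↦ C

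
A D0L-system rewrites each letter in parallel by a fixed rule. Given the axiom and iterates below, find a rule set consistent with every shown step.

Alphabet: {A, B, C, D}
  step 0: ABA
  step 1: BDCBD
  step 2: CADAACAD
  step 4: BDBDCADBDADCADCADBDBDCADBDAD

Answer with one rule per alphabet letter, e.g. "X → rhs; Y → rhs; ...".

  step 1 ⇒ step 2: BDCBD ⇒ C·AD·AA·C·AD
    B ↦ C
    C ↦ AA
    D ↦ AD
  step 0 ⇒ step 1: ABA ⇒ BD·C·BD
    A ↦ BD

A->BD, B->C, C->AA, D->AD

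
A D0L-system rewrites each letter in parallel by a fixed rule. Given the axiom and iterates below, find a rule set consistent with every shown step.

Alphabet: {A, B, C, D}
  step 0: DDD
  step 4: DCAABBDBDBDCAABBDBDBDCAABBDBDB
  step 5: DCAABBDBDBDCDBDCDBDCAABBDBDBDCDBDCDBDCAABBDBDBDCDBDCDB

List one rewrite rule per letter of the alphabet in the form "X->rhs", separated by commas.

  step 4 ⇒ step 5: DCAABBDBDBDCAABBDBDBDCAABBDBDB ⇒ DC·AA·B·B·DB·DB·DC·DB·DC·DB·DC·AA·B·B·DB·DB·DC·DB·DC·DB·DC·AA·B·B·DB·DB·DC·DB·DC·DB
    A ↦ B
    B ↦ DB
    C ↦ AA
    D ↦ DC

A->B, B->DB, C->AA, D->DC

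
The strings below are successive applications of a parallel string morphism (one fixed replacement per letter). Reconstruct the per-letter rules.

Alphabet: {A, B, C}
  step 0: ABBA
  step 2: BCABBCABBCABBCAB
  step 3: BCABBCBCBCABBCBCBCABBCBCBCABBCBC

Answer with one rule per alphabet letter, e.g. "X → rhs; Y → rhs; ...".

A->BC, B->BC, C->AB

  step 2 ⇒ step 3: BCABBCABBCABBCAB ⇒ BC·AB·BC·BC·BC·AB·BC·BC·BC·AB·BC·BC·BC·AB·BC·BC
    A ↦ BC
    B ↦ BC
    C ↦ AB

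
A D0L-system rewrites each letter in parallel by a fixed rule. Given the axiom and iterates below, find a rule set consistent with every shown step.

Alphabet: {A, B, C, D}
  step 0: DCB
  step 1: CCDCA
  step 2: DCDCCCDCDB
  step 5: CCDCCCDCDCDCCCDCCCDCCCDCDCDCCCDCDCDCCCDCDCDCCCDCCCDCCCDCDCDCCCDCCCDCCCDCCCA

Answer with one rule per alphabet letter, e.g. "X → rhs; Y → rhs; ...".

  step 1 ⇒ step 2: CCDCA ⇒ DC·DC·CC·DC·DB
    A ↦ DB
    C ↦ DC
    D ↦ CC
  step 0 ⇒ step 1: DCB ⇒ CC·DC·A
    B ↦ A

A->DB, B->A, C->DC, D->CC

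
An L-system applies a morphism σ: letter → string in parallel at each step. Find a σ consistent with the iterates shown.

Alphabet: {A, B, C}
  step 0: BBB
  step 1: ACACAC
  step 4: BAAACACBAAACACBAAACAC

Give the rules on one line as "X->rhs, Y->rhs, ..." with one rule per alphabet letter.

  step 0 ⇒ step 1: BBB ⇒ AC·AC·AC
    B ↦ AC
    A ↦ B  (constrained at step 1)
    C ↦ AA  (constrained at step 1)

A->B, B->AC, C->AA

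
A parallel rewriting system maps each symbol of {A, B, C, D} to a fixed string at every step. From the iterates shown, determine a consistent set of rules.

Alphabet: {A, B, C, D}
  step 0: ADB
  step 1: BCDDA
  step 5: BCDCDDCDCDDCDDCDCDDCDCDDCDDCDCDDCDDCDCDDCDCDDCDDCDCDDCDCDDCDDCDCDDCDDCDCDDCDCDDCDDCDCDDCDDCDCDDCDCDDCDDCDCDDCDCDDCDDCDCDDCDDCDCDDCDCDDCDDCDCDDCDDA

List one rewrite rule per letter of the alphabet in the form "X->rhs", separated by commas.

  step 0 ⇒ step 1: ADB ⇒ B·CDD·A
    A ↦ B
    B ↦ A
    D ↦ CDD
    C ↦ CD  (constrained at step 1)

A->B, B->A, C->CD, D->CDD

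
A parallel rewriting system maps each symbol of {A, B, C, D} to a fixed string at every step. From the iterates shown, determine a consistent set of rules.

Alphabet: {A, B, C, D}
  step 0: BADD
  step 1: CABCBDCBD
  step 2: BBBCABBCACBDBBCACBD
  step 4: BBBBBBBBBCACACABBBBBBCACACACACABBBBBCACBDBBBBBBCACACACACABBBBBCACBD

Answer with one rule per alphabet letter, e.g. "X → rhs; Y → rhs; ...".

  step 1 ⇒ step 2: CABCBDCBD ⇒ BB·B·CA·BB·CA·CBD·BB·CA·CBD
    A ↦ B
    B ↦ CA
    C ↦ BB
    D ↦ CBD

A->B, B->CA, C->BB, D->CBD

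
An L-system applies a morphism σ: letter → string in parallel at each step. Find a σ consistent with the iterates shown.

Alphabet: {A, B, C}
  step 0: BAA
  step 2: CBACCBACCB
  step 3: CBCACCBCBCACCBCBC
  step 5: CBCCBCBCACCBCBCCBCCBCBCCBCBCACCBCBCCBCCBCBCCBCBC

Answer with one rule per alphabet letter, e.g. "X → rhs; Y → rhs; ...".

A->AC, B->C, C->CB

  step 2 ⇒ step 3: CBACCBACCB ⇒ CB·C·AC·CB·CB·C·AC·CB·CB·C
    A ↦ AC
    B ↦ C
    C ↦ CB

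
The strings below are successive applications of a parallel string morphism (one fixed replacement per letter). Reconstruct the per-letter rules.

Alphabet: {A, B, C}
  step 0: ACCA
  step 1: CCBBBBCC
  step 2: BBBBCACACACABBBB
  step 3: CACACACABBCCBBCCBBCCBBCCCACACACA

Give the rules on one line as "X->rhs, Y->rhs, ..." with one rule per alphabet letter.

A->CC, B->CA, C->BB

  step 2 ⇒ step 3: BBBBCACACACABBBB ⇒ CA·CA·CA·CA·BB·CC·BB·CC·BB·CC·BB·CC·CA·CA·CA·CA
    A ↦ CC
    B ↦ CA
    C ↦ BB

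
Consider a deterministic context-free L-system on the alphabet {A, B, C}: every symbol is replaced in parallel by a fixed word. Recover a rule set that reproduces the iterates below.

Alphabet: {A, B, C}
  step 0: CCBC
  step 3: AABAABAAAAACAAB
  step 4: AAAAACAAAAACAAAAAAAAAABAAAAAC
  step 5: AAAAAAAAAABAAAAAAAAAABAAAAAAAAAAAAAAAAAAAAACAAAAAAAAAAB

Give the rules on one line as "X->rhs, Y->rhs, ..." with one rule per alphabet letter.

A->AA, B->AC, C->B

  step 4 ⇒ step 5: AAAAACAAAAACAAAAAAAAAABAAAAAC ⇒ AA·AA·AA·AA·AA·B·AA·AA·AA·AA·AA·B·AA·AA·AA·AA·AA·AA·AA·AA·AA·AA·AC·AA·AA·AA·AA·AA·B
    A ↦ AA
    B ↦ AC
    C ↦ B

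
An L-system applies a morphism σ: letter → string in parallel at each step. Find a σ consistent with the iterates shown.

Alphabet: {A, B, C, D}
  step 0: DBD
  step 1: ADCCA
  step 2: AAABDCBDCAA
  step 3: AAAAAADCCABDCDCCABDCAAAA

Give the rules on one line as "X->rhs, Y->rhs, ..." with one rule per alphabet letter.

  step 2 ⇒ step 3: AAABDCBDCAA ⇒ AA·AA·AA·DCC·A·BDC·DCC·A·BDC·AA·AA
    A ↦ AA
    B ↦ DCC
    C ↦ BDC
    D ↦ A

A->AA, B->DCC, C->BDC, D->A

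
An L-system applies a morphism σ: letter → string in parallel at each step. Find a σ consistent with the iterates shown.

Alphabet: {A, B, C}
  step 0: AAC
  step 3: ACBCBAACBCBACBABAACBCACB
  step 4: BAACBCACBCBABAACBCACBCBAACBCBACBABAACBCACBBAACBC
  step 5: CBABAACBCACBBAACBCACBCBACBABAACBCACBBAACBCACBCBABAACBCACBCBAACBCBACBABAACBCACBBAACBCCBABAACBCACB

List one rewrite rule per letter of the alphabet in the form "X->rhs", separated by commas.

A->BA, B->C, C->ACB

  step 4 ⇒ step 5: BAACBCACBCBABAACBCACBCBAACBCBACBABAACBCACBBAACBC ⇒ C·BA·BA·ACB·C·ACB·BA·ACB·C·ACB·C·BA·C·BA·BA·ACB·C·ACB·BA·ACB·C·ACB·C·BA·BA·ACB·C·ACB·C·BA·ACB·C·BA·C·BA·BA·ACB·C·ACB·BA·ACB·C·C·BA·BA·ACB·C·ACB
    A ↦ BA
    B ↦ C
    C ↦ ACB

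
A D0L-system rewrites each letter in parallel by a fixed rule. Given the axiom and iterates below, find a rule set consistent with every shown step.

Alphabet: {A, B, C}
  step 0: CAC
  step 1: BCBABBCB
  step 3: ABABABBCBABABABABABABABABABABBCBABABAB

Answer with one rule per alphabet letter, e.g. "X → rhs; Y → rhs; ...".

A->AB, B->AB, C->BCB

  step 0 ⇒ step 1: CAC ⇒ BCB·AB·BCB
    A ↦ AB
    C ↦ BCB
    B ↦ AB  (constrained at step 1)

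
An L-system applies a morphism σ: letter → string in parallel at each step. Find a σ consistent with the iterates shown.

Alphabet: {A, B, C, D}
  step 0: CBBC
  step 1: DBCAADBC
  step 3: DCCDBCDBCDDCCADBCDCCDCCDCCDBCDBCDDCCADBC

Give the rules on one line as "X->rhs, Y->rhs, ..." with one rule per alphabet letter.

A->D, B->A, C->DBC, D->DCC

  step 0 ⇒ step 1: CBBC ⇒ DBC·A·A·DBC
    B ↦ A
    C ↦ DBC
    A ↦ D  (constrained at step 1)
    D ↦ DCC  (constrained at step 1)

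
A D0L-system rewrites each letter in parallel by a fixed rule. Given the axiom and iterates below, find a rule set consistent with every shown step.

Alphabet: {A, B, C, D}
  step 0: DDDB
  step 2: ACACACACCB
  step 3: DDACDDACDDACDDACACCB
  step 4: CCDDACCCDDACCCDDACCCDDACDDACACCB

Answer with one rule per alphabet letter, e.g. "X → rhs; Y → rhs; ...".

A->DD, B->CB, C->AC, D->C

  step 3 ⇒ step 4: DDACDDACDDACDDACACCB ⇒ C·C·DD·AC·C·C·DD·AC·C·C·DD·AC·C·C·DD·AC·DD·AC·AC·CB
    A ↦ DD
    B ↦ CB
    C ↦ AC
    D ↦ C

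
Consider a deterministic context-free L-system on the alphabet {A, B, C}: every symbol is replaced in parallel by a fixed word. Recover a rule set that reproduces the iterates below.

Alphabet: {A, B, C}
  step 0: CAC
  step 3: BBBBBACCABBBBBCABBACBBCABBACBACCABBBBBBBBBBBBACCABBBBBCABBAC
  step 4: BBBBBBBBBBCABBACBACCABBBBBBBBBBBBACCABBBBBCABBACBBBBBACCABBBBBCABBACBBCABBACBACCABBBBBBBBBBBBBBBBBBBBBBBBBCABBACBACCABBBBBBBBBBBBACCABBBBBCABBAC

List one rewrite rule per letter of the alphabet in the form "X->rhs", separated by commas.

A->CAB, B->BB, C->BAC

  step 3 ⇒ step 4: BBBBBACCABBBBBCABBACBBCABBACBACCABBBBBBBBBBBBACCABBBBBCABBAC ⇒ BB·BB·BB·BB·BB·CAB·BAC·BAC·CAB·BB·BB·BB·BB·BB·BAC·CAB·BB·BB·CAB·BAC·BB·BB·BAC·CAB·BB·BB·CAB·BAC·BB·CAB·BAC·BAC·CAB·BB·BB·BB·BB·BB·BB·BB·BB·BB·BB·BB·BB·CAB·BAC·BAC·CAB·BB·BB·BB·BB·BB·BAC·CAB·BB·BB·CAB·BAC
    A ↦ CAB
    B ↦ BB
    C ↦ BAC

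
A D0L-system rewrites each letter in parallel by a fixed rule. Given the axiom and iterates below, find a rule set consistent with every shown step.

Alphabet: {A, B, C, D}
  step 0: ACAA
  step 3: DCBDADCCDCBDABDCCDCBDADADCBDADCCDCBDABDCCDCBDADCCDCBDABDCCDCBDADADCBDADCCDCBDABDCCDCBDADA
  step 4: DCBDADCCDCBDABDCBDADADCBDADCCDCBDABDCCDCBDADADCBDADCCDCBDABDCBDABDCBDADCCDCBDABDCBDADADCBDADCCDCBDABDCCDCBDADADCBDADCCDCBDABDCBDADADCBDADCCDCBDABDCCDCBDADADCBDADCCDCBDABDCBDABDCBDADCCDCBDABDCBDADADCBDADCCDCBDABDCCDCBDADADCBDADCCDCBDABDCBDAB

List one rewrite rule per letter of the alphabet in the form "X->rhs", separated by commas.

A->DAB, B->DCC, C->DA, D->DCB

  step 3 ⇒ step 4: DCBDADCCDCBDABDCCDCBDADADCBDADCCDCBDABDCCDCBDADCCDCBDABDCCDCBDADADCBDADCCDCBDABDCCDCBDADA ⇒ DCB·DA·DCC·DCB·DAB·DCB·DA·DA·DCB·DA·DCC·DCB·DAB·DCC·DCB·DA·DA·DCB·DA·DCC·DCB·DAB·DCB·DAB·DCB·DA·DCC·DCB·DAB·DCB·DA·DA·DCB·DA·DCC·DCB·DAB·DCC·DCB·DA·DA·DCB·DA·DCC·DCB·DAB·DCB·DA·DA·DCB·DA·DCC·DCB·DAB·DCC·DCB·DA·DA·DCB·DA·DCC·DCB·DAB·DCB·DAB·DCB·DA·DCC·DCB·DAB·DCB·DA·DA·DCB·DA·DCC·DCB·DAB·DCC·DCB·DA·DA·DCB·DA·DCC·DCB·DAB·DCB·DAB
    A ↦ DAB
    B ↦ DCC
    C ↦ DA
    D ↦ DCB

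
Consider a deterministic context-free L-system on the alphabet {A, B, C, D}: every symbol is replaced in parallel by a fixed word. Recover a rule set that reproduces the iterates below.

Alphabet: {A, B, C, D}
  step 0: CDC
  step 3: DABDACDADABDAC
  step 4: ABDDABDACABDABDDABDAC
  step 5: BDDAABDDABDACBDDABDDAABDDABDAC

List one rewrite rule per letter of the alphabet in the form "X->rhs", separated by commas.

A->BD, B->D, C->AC, D->A

  step 4 ⇒ step 5: ABDDABDACABDABDDABDAC ⇒ BD·D·A·A·BD·D·A·BD·AC·BD·D·A·BD·D·A·A·BD·D·A·BD·AC
    A ↦ BD
    B ↦ D
    C ↦ AC
    D ↦ A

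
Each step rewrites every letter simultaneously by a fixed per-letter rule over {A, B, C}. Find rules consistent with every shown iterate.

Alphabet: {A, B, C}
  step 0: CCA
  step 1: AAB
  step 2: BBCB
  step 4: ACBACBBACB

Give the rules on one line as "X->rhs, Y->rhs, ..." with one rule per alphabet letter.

A->B, B->CB, C->A

  step 1 ⇒ step 2: AAB ⇒ B·B·CB
    A ↦ B
    B ↦ CB
  step 0 ⇒ step 1: CCA ⇒ A·A·B
    C ↦ A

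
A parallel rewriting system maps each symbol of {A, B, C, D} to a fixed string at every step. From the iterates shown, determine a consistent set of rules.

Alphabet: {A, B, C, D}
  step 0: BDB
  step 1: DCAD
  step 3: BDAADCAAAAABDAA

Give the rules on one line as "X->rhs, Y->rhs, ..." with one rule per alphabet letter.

  step 0 ⇒ step 1: BDB ⇒ D·CA·D
    B ↦ D
    D ↦ CA
    A ↦ AA  (constrained at step 1)
    C ↦ BD  (constrained at step 1)

A->AA, B->D, C->BD, D->CA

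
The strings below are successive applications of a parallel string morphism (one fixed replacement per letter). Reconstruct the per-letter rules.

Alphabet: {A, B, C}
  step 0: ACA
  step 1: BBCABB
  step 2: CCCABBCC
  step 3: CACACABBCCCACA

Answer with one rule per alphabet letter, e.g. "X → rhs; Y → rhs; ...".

A->BB, B->C, C->CA

  step 2 ⇒ step 3: CCCABBCC ⇒ CA·CA·CA·BB·C·C·CA·CA
    A ↦ BB
    B ↦ C
    C ↦ CA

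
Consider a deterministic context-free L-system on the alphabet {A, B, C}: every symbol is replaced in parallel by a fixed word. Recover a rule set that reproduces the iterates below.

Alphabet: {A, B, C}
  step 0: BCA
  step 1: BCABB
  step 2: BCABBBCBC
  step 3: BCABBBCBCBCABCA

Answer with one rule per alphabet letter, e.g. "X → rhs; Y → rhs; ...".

A->BB, B->BC, C->A

  step 2 ⇒ step 3: BCABBBCBC ⇒ BC·A·BB·BC·BC·BC·A·BC·A
    A ↦ BB
    B ↦ BC
    C ↦ A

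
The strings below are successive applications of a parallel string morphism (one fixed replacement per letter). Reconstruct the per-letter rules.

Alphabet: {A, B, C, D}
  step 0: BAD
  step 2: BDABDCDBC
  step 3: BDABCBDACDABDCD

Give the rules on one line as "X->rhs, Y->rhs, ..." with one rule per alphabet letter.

  step 2 ⇒ step 3: BDABDCDBC ⇒ BD·A·BC·BD·A·CD·A·BD·CD
    A ↦ BC
    B ↦ BD
    C ↦ CD
    D ↦ A

A->BC, B->BD, C->CD, D->A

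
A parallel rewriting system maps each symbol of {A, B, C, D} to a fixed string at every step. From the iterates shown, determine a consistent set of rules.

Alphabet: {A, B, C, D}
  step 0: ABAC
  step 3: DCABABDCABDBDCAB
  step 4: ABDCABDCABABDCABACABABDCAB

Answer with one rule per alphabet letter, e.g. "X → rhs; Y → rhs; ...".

  step 3 ⇒ step 4: DCABABDCABDBDCAB ⇒ A·B·D·CAB·D·CAB·A·B·D·CAB·A·CAB·A·B·D·CAB
    A ↦ D
    B ↦ CAB
    C ↦ B
    D ↦ A

A->D, B->CAB, C->B, D->A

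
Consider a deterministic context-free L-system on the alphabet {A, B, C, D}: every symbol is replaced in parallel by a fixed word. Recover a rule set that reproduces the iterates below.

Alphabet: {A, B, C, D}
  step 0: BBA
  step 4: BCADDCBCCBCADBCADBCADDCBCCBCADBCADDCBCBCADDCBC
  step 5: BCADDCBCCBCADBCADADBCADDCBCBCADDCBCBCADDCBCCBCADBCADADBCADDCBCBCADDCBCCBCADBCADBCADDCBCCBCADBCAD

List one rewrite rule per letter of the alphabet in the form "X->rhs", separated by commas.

A->D, B->BC, C->AD, D->CBC

  step 4 ⇒ step 5: BCADDCBCCBCADBCADBCADDCBCCBCADBCADDCBCBCADDCBC ⇒ BC·AD·D·CBC·CBC·AD·BC·AD·AD·BC·AD·D·CBC·BC·AD·D·CBC·BC·AD·D·CBC·CBC·AD·BC·AD·AD·BC·AD·D·CBC·BC·AD·D·CBC·CBC·AD·BC·AD·BC·AD·D·CBC·CBC·AD·BC·AD
    A ↦ D
    B ↦ BC
    C ↦ AD
    D ↦ CBC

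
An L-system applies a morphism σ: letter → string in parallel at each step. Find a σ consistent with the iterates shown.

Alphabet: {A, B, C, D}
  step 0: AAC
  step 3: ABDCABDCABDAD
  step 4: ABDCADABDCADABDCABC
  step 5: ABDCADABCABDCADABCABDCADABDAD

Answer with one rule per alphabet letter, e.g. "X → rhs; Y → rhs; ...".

A->AB, B->D, C->AD, D->C

  step 4 ⇒ step 5: ABDCADABDCADABDCABC ⇒ AB·D·C·AD·AB·C·AB·D·C·AD·AB·C·AB·D·C·AD·AB·D·AD
    A ↦ AB
    B ↦ D
    C ↦ AD
    D ↦ C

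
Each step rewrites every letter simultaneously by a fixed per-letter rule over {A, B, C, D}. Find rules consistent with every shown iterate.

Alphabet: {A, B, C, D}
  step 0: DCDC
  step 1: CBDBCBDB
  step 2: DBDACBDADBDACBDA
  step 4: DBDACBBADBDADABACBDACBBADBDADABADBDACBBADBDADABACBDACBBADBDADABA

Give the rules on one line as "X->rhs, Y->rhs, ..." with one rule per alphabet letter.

  step 1 ⇒ step 2: CBDBCBDB ⇒ DB·DA·CB·DA·DB·DA·CB·DA
    B ↦ DA
    C ↦ DB
    D ↦ CB
    A ↦ BA  (constrained at step 2)

A->BA, B->DA, C->DB, D->CB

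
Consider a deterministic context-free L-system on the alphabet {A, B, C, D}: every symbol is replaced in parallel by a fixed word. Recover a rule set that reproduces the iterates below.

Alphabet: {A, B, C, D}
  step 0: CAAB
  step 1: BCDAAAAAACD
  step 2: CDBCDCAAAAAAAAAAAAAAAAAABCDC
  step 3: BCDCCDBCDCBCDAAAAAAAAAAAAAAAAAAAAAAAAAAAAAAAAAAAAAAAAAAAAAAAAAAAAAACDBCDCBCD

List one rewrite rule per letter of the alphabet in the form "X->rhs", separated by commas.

  step 2 ⇒ step 3: CDBCDCAAAAAAAAAAAAAAAAAABCDC ⇒ BCD·C·CD·BCD·C·BCD·AAA·AAA·AAA·AAA·AAA·AAA·AAA·AAA·AAA·AAA·AAA·AAA·AAA·AAA·AAA·AAA·AAA·AAA·CD·BCD·C·BCD
    A ↦ AAA
    B ↦ CD
    C ↦ BCD
    D ↦ C

A->AAA, B->CD, C->BCD, D->C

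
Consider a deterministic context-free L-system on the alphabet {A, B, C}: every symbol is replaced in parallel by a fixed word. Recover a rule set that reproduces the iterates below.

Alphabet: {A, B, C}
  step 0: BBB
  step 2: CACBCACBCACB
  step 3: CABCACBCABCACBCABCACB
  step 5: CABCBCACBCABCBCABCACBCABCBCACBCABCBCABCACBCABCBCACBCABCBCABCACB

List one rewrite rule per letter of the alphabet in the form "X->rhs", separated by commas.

  step 2 ⇒ step 3: CACBCACBCACB ⇒ CA·B·CA·CB·CA·B·CA·CB·CA·B·CA·CB
    A ↦ B
    B ↦ CB
    C ↦ CA

A->B, B->CB, C->CA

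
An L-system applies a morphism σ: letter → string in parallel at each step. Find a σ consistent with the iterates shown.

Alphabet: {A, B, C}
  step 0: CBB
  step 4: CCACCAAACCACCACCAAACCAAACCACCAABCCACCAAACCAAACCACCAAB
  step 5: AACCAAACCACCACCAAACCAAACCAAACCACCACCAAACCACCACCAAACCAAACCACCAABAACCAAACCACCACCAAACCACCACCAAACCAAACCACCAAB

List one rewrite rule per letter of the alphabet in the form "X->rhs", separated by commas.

A->CCA, B->AB, C->A

  step 4 ⇒ step 5: CCACCAAACCACCACCAAACCAAACCACCAABCCACCAAACCAAACCACCAAB ⇒ A·A·CCA·A·A·CCA·CCA·CCA·A·A·CCA·A·A·CCA·A·A·CCA·CCA·CCA·A·A·CCA·CCA·CCA·A·A·CCA·A·A·CCA·CCA·AB·A·A·CCA·A·A·CCA·CCA·CCA·A·A·CCA·CCA·CCA·A·A·CCA·A·A·CCA·CCA·AB
    A ↦ CCA
    B ↦ AB
    C ↦ A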